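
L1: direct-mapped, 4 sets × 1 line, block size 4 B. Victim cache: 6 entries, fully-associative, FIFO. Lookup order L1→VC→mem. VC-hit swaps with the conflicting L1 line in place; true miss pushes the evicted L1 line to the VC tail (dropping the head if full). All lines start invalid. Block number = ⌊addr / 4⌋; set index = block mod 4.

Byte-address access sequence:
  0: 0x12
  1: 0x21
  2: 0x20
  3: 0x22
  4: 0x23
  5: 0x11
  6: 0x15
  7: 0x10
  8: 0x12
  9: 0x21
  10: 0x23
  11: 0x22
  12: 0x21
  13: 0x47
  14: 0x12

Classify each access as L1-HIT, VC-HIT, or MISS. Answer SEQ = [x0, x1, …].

0: 0x12 (blk 4, set 0) → MISS  vc=[]
1: 0x21 (blk 8, set 0) → MISS  vc=[4]
2: 0x20 (blk 8, set 0) → L1-HIT  vc=[4]
3: 0x22 (blk 8, set 0) → L1-HIT  vc=[4]
4: 0x23 (blk 8, set 0) → L1-HIT  vc=[4]
5: 0x11 (blk 4, set 0) → VC-HIT  vc=[8]
6: 0x15 (blk 5, set 1) → MISS  vc=[8]
7: 0x10 (blk 4, set 0) → L1-HIT  vc=[8]
8: 0x12 (blk 4, set 0) → L1-HIT  vc=[8]
9: 0x21 (blk 8, set 0) → VC-HIT  vc=[4]
10: 0x23 (blk 8, set 0) → L1-HIT  vc=[4]
11: 0x22 (blk 8, set 0) → L1-HIT  vc=[4]
12: 0x21 (blk 8, set 0) → L1-HIT  vc=[4]
13: 0x47 (blk 17, set 1) → MISS  vc=[4, 5]
14: 0x12 (blk 4, set 0) → VC-HIT  vc=[8, 5]

SEQ = [MISS, MISS, L1-HIT, L1-HIT, L1-HIT, VC-HIT, MISS, L1-HIT, L1-HIT, VC-HIT, L1-HIT, L1-HIT, L1-HIT, MISS, VC-HIT]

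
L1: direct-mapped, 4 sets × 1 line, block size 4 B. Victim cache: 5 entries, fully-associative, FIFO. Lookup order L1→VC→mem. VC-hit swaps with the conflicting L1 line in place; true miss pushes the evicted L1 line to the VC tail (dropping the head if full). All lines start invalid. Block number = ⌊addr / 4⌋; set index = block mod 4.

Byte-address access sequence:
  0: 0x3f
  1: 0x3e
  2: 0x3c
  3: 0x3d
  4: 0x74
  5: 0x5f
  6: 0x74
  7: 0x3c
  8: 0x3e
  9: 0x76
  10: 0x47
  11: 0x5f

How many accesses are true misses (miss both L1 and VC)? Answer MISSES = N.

0: 0x3f (blk 15, set 3) → MISS  vc=[]
1: 0x3e (blk 15, set 3) → L1-HIT  vc=[]
2: 0x3c (blk 15, set 3) → L1-HIT  vc=[]
3: 0x3d (blk 15, set 3) → L1-HIT  vc=[]
4: 0x74 (blk 29, set 1) → MISS  vc=[]
5: 0x5f (blk 23, set 3) → MISS  vc=[15]
6: 0x74 (blk 29, set 1) → L1-HIT  vc=[15]
7: 0x3c (blk 15, set 3) → VC-HIT  vc=[23]
8: 0x3e (blk 15, set 3) → L1-HIT  vc=[23]
9: 0x76 (blk 29, set 1) → L1-HIT  vc=[23]
10: 0x47 (blk 17, set 1) → MISS  vc=[23, 29]
11: 0x5f (blk 23, set 3) → VC-HIT  vc=[15, 29]

MISSES = 4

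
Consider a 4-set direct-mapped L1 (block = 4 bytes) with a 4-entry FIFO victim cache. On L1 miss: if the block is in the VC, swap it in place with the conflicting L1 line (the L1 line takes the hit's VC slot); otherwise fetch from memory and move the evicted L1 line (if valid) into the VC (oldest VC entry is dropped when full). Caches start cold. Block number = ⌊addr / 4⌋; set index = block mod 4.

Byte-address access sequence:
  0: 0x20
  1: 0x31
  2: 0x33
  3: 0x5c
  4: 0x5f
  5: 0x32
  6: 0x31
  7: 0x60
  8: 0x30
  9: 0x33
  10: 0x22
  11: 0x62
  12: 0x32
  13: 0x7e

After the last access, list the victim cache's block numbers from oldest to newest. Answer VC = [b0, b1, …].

VC = [24, 8, 23]

  [0] addr=0x20 blk=8 s=0: MISS | VC []
  [1] addr=0x31 blk=12 s=0: MISS | VC [8]
  [2] addr=0x33 blk=12 s=0: L1-HIT | VC [8]
  [3] addr=0x5c blk=23 s=3: MISS | VC [8]
  [4] addr=0x5f blk=23 s=3: L1-HIT | VC [8]
  [5] addr=0x32 blk=12 s=0: L1-HIT | VC [8]
  [6] addr=0x31 blk=12 s=0: L1-HIT | VC [8]
  [7] addr=0x60 blk=24 s=0: MISS | VC [8, 12]
  [8] addr=0x30 blk=12 s=0: VC-HIT | VC [8, 24]
  [9] addr=0x33 blk=12 s=0: L1-HIT | VC [8, 24]
  [10] addr=0x22 blk=8 s=0: VC-HIT | VC [12, 24]
  [11] addr=0x62 blk=24 s=0: VC-HIT | VC [12, 8]
  [12] addr=0x32 blk=12 s=0: VC-HIT | VC [24, 8]
  [13] addr=0x7e blk=31 s=3: MISS | VC [24, 8, 23]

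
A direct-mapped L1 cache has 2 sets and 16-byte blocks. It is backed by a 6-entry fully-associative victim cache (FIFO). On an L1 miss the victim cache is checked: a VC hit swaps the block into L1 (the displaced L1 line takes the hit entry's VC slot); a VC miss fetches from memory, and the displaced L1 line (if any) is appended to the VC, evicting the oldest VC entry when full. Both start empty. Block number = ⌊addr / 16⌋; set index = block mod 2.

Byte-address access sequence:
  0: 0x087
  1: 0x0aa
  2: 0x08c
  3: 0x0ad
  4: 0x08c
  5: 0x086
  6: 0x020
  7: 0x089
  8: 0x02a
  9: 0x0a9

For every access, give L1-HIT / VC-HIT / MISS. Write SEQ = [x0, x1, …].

SEQ = [MISS, MISS, VC-HIT, VC-HIT, VC-HIT, L1-HIT, MISS, VC-HIT, VC-HIT, VC-HIT]

#0 0x87→b8/s0 MISS; vc=[]
#1 0xaa→b10/s0 MISS; vc=[8]
#2 0x8c→b8/s0 VC-HIT; vc=[10]
#3 0xad→b10/s0 VC-HIT; vc=[8]
#4 0x8c→b8/s0 VC-HIT; vc=[10]
#5 0x86→b8/s0 L1-HIT; vc=[10]
#6 0x20→b2/s0 MISS; vc=[10,8]
#7 0x89→b8/s0 VC-HIT; vc=[10,2]
#8 0x2a→b2/s0 VC-HIT; vc=[10,8]
#9 0xa9→b10/s0 VC-HIT; vc=[2,8]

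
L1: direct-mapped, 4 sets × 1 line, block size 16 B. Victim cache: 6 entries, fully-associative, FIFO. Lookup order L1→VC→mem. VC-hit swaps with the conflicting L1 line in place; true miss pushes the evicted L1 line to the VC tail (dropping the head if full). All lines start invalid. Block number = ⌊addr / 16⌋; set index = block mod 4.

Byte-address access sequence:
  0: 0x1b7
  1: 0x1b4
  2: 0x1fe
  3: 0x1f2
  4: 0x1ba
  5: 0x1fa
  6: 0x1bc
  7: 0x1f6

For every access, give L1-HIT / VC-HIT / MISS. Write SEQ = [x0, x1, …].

#0 0x1b7→b27/s3 MISS; vc=[]
#1 0x1b4→b27/s3 L1-HIT; vc=[]
#2 0x1fe→b31/s3 MISS; vc=[27]
#3 0x1f2→b31/s3 L1-HIT; vc=[27]
#4 0x1ba→b27/s3 VC-HIT; vc=[31]
#5 0x1fa→b31/s3 VC-HIT; vc=[27]
#6 0x1bc→b27/s3 VC-HIT; vc=[31]
#7 0x1f6→b31/s3 VC-HIT; vc=[27]

SEQ = [MISS, L1-HIT, MISS, L1-HIT, VC-HIT, VC-HIT, VC-HIT, VC-HIT]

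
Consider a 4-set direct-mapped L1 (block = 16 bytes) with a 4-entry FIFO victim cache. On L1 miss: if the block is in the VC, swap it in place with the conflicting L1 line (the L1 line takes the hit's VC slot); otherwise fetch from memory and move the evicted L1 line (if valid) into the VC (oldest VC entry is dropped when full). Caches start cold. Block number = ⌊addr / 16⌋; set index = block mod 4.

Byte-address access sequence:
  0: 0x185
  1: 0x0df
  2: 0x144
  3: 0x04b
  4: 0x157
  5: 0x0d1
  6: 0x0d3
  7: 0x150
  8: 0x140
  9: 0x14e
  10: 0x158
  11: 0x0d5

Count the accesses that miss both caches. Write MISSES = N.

  [0] addr=0x185 blk=24 s=0: MISS | VC []
  [1] addr=0xdf blk=13 s=1: MISS | VC []
  [2] addr=0x144 blk=20 s=0: MISS | VC [24]
  [3] addr=0x4b blk=4 s=0: MISS | VC [24, 20]
  [4] addr=0x157 blk=21 s=1: MISS | VC [24, 20, 13]
  [5] addr=0xd1 blk=13 s=1: VC-HIT | VC [24, 20, 21]
  [6] addr=0xd3 blk=13 s=1: L1-HIT | VC [24, 20, 21]
  [7] addr=0x150 blk=21 s=1: VC-HIT | VC [24, 20, 13]
  [8] addr=0x140 blk=20 s=0: VC-HIT | VC [24, 4, 13]
  [9] addr=0x14e blk=20 s=0: L1-HIT | VC [24, 4, 13]
  [10] addr=0x158 blk=21 s=1: L1-HIT | VC [24, 4, 13]
  [11] addr=0xd5 blk=13 s=1: VC-HIT | VC [24, 4, 21]

MISSES = 5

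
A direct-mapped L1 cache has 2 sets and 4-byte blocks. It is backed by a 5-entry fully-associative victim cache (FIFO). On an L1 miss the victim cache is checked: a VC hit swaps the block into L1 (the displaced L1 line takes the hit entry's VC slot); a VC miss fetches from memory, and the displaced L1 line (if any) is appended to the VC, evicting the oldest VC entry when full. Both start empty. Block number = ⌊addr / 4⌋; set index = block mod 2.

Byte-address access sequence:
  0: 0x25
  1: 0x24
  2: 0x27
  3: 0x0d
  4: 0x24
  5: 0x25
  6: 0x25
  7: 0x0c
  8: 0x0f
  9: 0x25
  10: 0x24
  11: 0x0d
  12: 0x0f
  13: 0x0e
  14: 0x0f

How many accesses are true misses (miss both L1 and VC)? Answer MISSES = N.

0: 0x25 (blk 9, set 1) → MISS  vc=[]
1: 0x24 (blk 9, set 1) → L1-HIT  vc=[]
2: 0x27 (blk 9, set 1) → L1-HIT  vc=[]
3: 0xd (blk 3, set 1) → MISS  vc=[9]
4: 0x24 (blk 9, set 1) → VC-HIT  vc=[3]
5: 0x25 (blk 9, set 1) → L1-HIT  vc=[3]
6: 0x25 (blk 9, set 1) → L1-HIT  vc=[3]
7: 0xc (blk 3, set 1) → VC-HIT  vc=[9]
8: 0xf (blk 3, set 1) → L1-HIT  vc=[9]
9: 0x25 (blk 9, set 1) → VC-HIT  vc=[3]
10: 0x24 (blk 9, set 1) → L1-HIT  vc=[3]
11: 0xd (blk 3, set 1) → VC-HIT  vc=[9]
12: 0xf (blk 3, set 1) → L1-HIT  vc=[9]
13: 0xe (blk 3, set 1) → L1-HIT  vc=[9]
14: 0xf (blk 3, set 1) → L1-HIT  vc=[9]

MISSES = 2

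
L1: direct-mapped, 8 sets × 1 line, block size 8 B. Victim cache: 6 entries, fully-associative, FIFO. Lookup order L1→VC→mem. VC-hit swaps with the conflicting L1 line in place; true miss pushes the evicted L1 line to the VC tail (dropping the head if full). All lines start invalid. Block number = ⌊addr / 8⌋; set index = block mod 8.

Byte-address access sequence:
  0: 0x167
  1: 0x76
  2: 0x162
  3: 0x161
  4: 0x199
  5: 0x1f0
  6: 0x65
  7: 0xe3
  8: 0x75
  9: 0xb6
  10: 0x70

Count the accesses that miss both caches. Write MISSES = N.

MISSES = 7

  [0] addr=0x167 blk=44 s=4: MISS | VC []
  [1] addr=0x76 blk=14 s=6: MISS | VC []
  [2] addr=0x162 blk=44 s=4: L1-HIT | VC []
  [3] addr=0x161 blk=44 s=4: L1-HIT | VC []
  [4] addr=0x199 blk=51 s=3: MISS | VC []
  [5] addr=0x1f0 blk=62 s=6: MISS | VC [14]
  [6] addr=0x65 blk=12 s=4: MISS | VC [14, 44]
  [7] addr=0xe3 blk=28 s=4: MISS | VC [14, 44, 12]
  [8] addr=0x75 blk=14 s=6: VC-HIT | VC [62, 44, 12]
  [9] addr=0xb6 blk=22 s=6: MISS | VC [62, 44, 12, 14]
  [10] addr=0x70 blk=14 s=6: VC-HIT | VC [62, 44, 12, 22]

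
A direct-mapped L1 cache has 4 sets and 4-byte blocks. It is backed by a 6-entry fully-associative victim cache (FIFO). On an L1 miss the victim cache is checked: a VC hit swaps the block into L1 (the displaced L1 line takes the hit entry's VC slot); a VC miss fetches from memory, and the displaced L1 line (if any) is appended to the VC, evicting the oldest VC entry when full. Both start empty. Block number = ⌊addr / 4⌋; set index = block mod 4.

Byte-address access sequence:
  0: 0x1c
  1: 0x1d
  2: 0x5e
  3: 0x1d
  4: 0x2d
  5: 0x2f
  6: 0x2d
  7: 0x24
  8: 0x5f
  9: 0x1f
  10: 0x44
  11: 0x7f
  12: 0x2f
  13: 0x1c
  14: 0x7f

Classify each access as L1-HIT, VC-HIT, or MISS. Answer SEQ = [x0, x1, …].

#0 0x1c→b7/s3 MISS; vc=[]
#1 0x1d→b7/s3 L1-HIT; vc=[]
#2 0x5e→b23/s3 MISS; vc=[7]
#3 0x1d→b7/s3 VC-HIT; vc=[23]
#4 0x2d→b11/s3 MISS; vc=[23,7]
#5 0x2f→b11/s3 L1-HIT; vc=[23,7]
#6 0x2d→b11/s3 L1-HIT; vc=[23,7]
#7 0x24→b9/s1 MISS; vc=[23,7]
#8 0x5f→b23/s3 VC-HIT; vc=[11,7]
#9 0x1f→b7/s3 VC-HIT; vc=[11,23]
#10 0x44→b17/s1 MISS; vc=[11,23,9]
#11 0x7f→b31/s3 MISS; vc=[11,23,9,7]
#12 0x2f→b11/s3 VC-HIT; vc=[31,23,9,7]
#13 0x1c→b7/s3 VC-HIT; vc=[31,23,9,11]
#14 0x7f→b31/s3 VC-HIT; vc=[7,23,9,11]

SEQ = [MISS, L1-HIT, MISS, VC-HIT, MISS, L1-HIT, L1-HIT, MISS, VC-HIT, VC-HIT, MISS, MISS, VC-HIT, VC-HIT, VC-HIT]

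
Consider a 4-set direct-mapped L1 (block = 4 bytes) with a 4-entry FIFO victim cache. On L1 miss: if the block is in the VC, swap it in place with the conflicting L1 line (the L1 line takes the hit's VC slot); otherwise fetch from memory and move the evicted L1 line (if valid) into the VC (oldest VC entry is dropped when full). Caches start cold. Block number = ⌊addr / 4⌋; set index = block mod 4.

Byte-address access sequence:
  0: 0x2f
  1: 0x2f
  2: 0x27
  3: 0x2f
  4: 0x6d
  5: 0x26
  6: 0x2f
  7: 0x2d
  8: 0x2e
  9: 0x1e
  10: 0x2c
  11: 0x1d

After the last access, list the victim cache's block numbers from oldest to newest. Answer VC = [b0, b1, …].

#0 0x2f→b11/s3 MISS; vc=[]
#1 0x2f→b11/s3 L1-HIT; vc=[]
#2 0x27→b9/s1 MISS; vc=[]
#3 0x2f→b11/s3 L1-HIT; vc=[]
#4 0x6d→b27/s3 MISS; vc=[11]
#5 0x26→b9/s1 L1-HIT; vc=[11]
#6 0x2f→b11/s3 VC-HIT; vc=[27]
#7 0x2d→b11/s3 L1-HIT; vc=[27]
#8 0x2e→b11/s3 L1-HIT; vc=[27]
#9 0x1e→b7/s3 MISS; vc=[27,11]
#10 0x2c→b11/s3 VC-HIT; vc=[27,7]
#11 0x1d→b7/s3 VC-HIT; vc=[27,11]

VC = [27, 11]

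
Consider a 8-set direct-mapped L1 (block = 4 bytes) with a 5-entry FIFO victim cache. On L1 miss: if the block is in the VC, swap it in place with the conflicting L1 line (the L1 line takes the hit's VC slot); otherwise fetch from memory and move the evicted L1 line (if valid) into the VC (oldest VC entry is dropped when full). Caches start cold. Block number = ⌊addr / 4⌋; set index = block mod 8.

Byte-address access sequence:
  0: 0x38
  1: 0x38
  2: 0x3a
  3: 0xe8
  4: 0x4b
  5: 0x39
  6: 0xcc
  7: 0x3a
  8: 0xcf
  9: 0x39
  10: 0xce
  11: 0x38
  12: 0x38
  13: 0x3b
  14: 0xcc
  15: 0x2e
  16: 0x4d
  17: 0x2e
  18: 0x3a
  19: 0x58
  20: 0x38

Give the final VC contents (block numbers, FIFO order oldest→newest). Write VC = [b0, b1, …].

0: 0x38 (blk 14, set 6) → MISS  vc=[]
1: 0x38 (blk 14, set 6) → L1-HIT  vc=[]
2: 0x3a (blk 14, set 6) → L1-HIT  vc=[]
3: 0xe8 (blk 58, set 2) → MISS  vc=[]
4: 0x4b (blk 18, set 2) → MISS  vc=[58]
5: 0x39 (blk 14, set 6) → L1-HIT  vc=[58]
6: 0xcc (blk 51, set 3) → MISS  vc=[58]
7: 0x3a (blk 14, set 6) → L1-HIT  vc=[58]
8: 0xcf (blk 51, set 3) → L1-HIT  vc=[58]
9: 0x39 (blk 14, set 6) → L1-HIT  vc=[58]
10: 0xce (blk 51, set 3) → L1-HIT  vc=[58]
11: 0x38 (blk 14, set 6) → L1-HIT  vc=[58]
12: 0x38 (blk 14, set 6) → L1-HIT  vc=[58]
13: 0x3b (blk 14, set 6) → L1-HIT  vc=[58]
14: 0xcc (blk 51, set 3) → L1-HIT  vc=[58]
15: 0x2e (blk 11, set 3) → MISS  vc=[58, 51]
16: 0x4d (blk 19, set 3) → MISS  vc=[58, 51, 11]
17: 0x2e (blk 11, set 3) → VC-HIT  vc=[58, 51, 19]
18: 0x3a (blk 14, set 6) → L1-HIT  vc=[58, 51, 19]
19: 0x58 (blk 22, set 6) → MISS  vc=[58, 51, 19, 14]
20: 0x38 (blk 14, set 6) → VC-HIT  vc=[58, 51, 19, 22]

VC = [58, 51, 19, 22]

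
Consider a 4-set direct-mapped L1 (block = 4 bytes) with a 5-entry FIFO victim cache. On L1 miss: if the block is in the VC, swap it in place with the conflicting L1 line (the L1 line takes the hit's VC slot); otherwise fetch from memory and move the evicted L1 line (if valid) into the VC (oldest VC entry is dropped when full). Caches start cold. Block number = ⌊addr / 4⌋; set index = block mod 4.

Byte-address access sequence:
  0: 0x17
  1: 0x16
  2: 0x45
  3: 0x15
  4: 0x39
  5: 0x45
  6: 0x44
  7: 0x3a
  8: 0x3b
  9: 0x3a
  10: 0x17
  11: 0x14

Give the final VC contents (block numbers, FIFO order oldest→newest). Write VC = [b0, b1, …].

VC = [17]

0: 0x17 (blk 5, set 1) → MISS  vc=[]
1: 0x16 (blk 5, set 1) → L1-HIT  vc=[]
2: 0x45 (blk 17, set 1) → MISS  vc=[5]
3: 0x15 (blk 5, set 1) → VC-HIT  vc=[17]
4: 0x39 (blk 14, set 2) → MISS  vc=[17]
5: 0x45 (blk 17, set 1) → VC-HIT  vc=[5]
6: 0x44 (blk 17, set 1) → L1-HIT  vc=[5]
7: 0x3a (blk 14, set 2) → L1-HIT  vc=[5]
8: 0x3b (blk 14, set 2) → L1-HIT  vc=[5]
9: 0x3a (blk 14, set 2) → L1-HIT  vc=[5]
10: 0x17 (blk 5, set 1) → VC-HIT  vc=[17]
11: 0x14 (blk 5, set 1) → L1-HIT  vc=[17]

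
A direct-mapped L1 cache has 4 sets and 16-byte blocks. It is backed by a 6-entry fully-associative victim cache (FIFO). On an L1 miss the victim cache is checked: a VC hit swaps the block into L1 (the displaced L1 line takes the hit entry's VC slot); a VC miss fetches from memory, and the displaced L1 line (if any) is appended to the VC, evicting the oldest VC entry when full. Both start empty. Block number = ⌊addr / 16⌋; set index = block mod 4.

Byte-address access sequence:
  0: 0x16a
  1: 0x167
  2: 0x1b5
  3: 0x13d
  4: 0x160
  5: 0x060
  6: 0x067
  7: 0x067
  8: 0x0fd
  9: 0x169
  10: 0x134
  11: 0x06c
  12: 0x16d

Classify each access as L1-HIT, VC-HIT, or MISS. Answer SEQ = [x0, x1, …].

SEQ = [MISS, L1-HIT, MISS, MISS, L1-HIT, MISS, L1-HIT, L1-HIT, MISS, VC-HIT, VC-HIT, VC-HIT, VC-HIT]

0: 0x16a (blk 22, set 2) → MISS  vc=[]
1: 0x167 (blk 22, set 2) → L1-HIT  vc=[]
2: 0x1b5 (blk 27, set 3) → MISS  vc=[]
3: 0x13d (blk 19, set 3) → MISS  vc=[27]
4: 0x160 (blk 22, set 2) → L1-HIT  vc=[27]
5: 0x60 (blk 6, set 2) → MISS  vc=[27, 22]
6: 0x67 (blk 6, set 2) → L1-HIT  vc=[27, 22]
7: 0x67 (blk 6, set 2) → L1-HIT  vc=[27, 22]
8: 0xfd (blk 15, set 3) → MISS  vc=[27, 22, 19]
9: 0x169 (blk 22, set 2) → VC-HIT  vc=[27, 6, 19]
10: 0x134 (blk 19, set 3) → VC-HIT  vc=[27, 6, 15]
11: 0x6c (blk 6, set 2) → VC-HIT  vc=[27, 22, 15]
12: 0x16d (blk 22, set 2) → VC-HIT  vc=[27, 6, 15]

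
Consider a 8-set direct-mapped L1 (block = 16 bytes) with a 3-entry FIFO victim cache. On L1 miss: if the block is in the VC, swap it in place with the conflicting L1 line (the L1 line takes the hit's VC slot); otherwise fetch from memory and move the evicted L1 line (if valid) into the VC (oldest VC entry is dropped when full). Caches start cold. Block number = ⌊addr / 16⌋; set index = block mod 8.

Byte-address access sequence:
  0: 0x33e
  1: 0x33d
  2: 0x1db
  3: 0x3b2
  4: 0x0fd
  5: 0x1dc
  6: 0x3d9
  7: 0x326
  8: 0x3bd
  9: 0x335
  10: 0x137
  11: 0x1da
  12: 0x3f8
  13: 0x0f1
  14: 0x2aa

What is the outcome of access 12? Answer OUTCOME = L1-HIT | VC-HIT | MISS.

OUTCOME = MISS

0: 0x33e (blk 51, set 3) → MISS  vc=[]
1: 0x33d (blk 51, set 3) → L1-HIT  vc=[]
2: 0x1db (blk 29, set 5) → MISS  vc=[]
3: 0x3b2 (blk 59, set 3) → MISS  vc=[51]
4: 0xfd (blk 15, set 7) → MISS  vc=[51]
5: 0x1dc (blk 29, set 5) → L1-HIT  vc=[51]
6: 0x3d9 (blk 61, set 5) → MISS  vc=[51, 29]
7: 0x326 (blk 50, set 2) → MISS  vc=[51, 29]
8: 0x3bd (blk 59, set 3) → L1-HIT  vc=[51, 29]
9: 0x335 (blk 51, set 3) → VC-HIT  vc=[59, 29]
10: 0x137 (blk 19, set 3) → MISS  vc=[59, 29, 51]
11: 0x1da (blk 29, set 5) → VC-HIT  vc=[59, 61, 51]
12: 0x3f8 (blk 63, set 7) → MISS  vc=[61, 51, 15]
13: 0xf1 (blk 15, set 7) → VC-HIT  vc=[61, 51, 63]
14: 0x2aa (blk 42, set 2) → MISS  vc=[51, 63, 50]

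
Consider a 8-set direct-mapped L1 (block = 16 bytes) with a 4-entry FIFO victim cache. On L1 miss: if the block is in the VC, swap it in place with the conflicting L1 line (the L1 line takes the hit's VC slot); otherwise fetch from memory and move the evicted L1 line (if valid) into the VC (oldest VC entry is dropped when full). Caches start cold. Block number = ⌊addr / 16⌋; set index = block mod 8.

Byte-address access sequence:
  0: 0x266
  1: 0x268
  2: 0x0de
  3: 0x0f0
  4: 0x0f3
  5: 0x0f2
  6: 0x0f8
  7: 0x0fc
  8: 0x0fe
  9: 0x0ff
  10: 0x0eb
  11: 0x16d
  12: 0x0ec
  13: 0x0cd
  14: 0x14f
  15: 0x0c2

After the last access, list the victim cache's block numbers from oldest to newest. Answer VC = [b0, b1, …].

  [0] addr=0x266 blk=38 s=6: MISS | VC []
  [1] addr=0x268 blk=38 s=6: L1-HIT | VC []
  [2] addr=0xde blk=13 s=5: MISS | VC []
  [3] addr=0xf0 blk=15 s=7: MISS | VC []
  [4] addr=0xf3 blk=15 s=7: L1-HIT | VC []
  [5] addr=0xf2 blk=15 s=7: L1-HIT | VC []
  [6] addr=0xf8 blk=15 s=7: L1-HIT | VC []
  [7] addr=0xfc blk=15 s=7: L1-HIT | VC []
  [8] addr=0xfe blk=15 s=7: L1-HIT | VC []
  [9] addr=0xff blk=15 s=7: L1-HIT | VC []
  [10] addr=0xeb blk=14 s=6: MISS | VC [38]
  [11] addr=0x16d blk=22 s=6: MISS | VC [38, 14]
  [12] addr=0xec blk=14 s=6: VC-HIT | VC [38, 22]
  [13] addr=0xcd blk=12 s=4: MISS | VC [38, 22]
  [14] addr=0x14f blk=20 s=4: MISS | VC [38, 22, 12]
  [15] addr=0xc2 blk=12 s=4: VC-HIT | VC [38, 22, 20]

VC = [38, 22, 20]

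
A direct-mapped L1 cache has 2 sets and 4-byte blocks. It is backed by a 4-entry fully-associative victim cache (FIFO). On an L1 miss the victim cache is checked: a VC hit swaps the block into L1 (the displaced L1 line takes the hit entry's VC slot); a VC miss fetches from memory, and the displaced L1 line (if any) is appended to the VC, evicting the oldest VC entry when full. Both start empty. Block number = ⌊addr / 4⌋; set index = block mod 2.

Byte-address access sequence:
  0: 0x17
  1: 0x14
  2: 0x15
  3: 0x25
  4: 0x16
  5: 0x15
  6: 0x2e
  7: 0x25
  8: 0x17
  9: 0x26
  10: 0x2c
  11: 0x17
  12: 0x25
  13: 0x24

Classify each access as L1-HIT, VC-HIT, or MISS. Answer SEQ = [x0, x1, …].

  [0] addr=0x17 blk=5 s=1: MISS | VC []
  [1] addr=0x14 blk=5 s=1: L1-HIT | VC []
  [2] addr=0x15 blk=5 s=1: L1-HIT | VC []
  [3] addr=0x25 blk=9 s=1: MISS | VC [5]
  [4] addr=0x16 blk=5 s=1: VC-HIT | VC [9]
  [5] addr=0x15 blk=5 s=1: L1-HIT | VC [9]
  [6] addr=0x2e blk=11 s=1: MISS | VC [9, 5]
  [7] addr=0x25 blk=9 s=1: VC-HIT | VC [11, 5]
  [8] addr=0x17 blk=5 s=1: VC-HIT | VC [11, 9]
  [9] addr=0x26 blk=9 s=1: VC-HIT | VC [11, 5]
  [10] addr=0x2c blk=11 s=1: VC-HIT | VC [9, 5]
  [11] addr=0x17 blk=5 s=1: VC-HIT | VC [9, 11]
  [12] addr=0x25 blk=9 s=1: VC-HIT | VC [5, 11]
  [13] addr=0x24 blk=9 s=1: L1-HIT | VC [5, 11]

SEQ = [MISS, L1-HIT, L1-HIT, MISS, VC-HIT, L1-HIT, MISS, VC-HIT, VC-HIT, VC-HIT, VC-HIT, VC-HIT, VC-HIT, L1-HIT]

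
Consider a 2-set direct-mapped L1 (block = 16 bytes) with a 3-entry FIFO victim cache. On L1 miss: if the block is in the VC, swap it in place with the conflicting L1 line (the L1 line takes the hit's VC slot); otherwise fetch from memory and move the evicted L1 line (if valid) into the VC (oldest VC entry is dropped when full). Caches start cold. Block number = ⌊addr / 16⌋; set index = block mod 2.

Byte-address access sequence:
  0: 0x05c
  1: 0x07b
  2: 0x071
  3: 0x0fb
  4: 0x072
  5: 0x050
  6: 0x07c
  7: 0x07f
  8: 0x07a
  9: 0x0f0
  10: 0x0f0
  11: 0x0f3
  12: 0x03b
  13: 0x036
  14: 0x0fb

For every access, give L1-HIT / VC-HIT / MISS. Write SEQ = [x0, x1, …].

#0 0x5c→b5/s1 MISS; vc=[]
#1 0x7b→b7/s1 MISS; vc=[5]
#2 0x71→b7/s1 L1-HIT; vc=[5]
#3 0xfb→b15/s1 MISS; vc=[5,7]
#4 0x72→b7/s1 VC-HIT; vc=[5,15]
#5 0x50→b5/s1 VC-HIT; vc=[7,15]
#6 0x7c→b7/s1 VC-HIT; vc=[5,15]
#7 0x7f→b7/s1 L1-HIT; vc=[5,15]
#8 0x7a→b7/s1 L1-HIT; vc=[5,15]
#9 0xf0→b15/s1 VC-HIT; vc=[5,7]
#10 0xf0→b15/s1 L1-HIT; vc=[5,7]
#11 0xf3→b15/s1 L1-HIT; vc=[5,7]
#12 0x3b→b3/s1 MISS; vc=[5,7,15]
#13 0x36→b3/s1 L1-HIT; vc=[5,7,15]
#14 0xfb→b15/s1 VC-HIT; vc=[5,7,3]

SEQ = [MISS, MISS, L1-HIT, MISS, VC-HIT, VC-HIT, VC-HIT, L1-HIT, L1-HIT, VC-HIT, L1-HIT, L1-HIT, MISS, L1-HIT, VC-HIT]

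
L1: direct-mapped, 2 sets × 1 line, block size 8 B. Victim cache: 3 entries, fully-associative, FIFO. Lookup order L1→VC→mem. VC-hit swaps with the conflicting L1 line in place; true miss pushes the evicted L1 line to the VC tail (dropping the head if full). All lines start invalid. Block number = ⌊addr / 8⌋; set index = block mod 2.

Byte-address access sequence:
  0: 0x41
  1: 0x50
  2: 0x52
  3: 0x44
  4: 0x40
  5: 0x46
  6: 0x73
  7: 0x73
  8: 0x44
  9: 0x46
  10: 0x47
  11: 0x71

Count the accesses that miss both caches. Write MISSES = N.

MISSES = 3

#0 0x41→b8/s0 MISS; vc=[]
#1 0x50→b10/s0 MISS; vc=[8]
#2 0x52→b10/s0 L1-HIT; vc=[8]
#3 0x44→b8/s0 VC-HIT; vc=[10]
#4 0x40→b8/s0 L1-HIT; vc=[10]
#5 0x46→b8/s0 L1-HIT; vc=[10]
#6 0x73→b14/s0 MISS; vc=[10,8]
#7 0x73→b14/s0 L1-HIT; vc=[10,8]
#8 0x44→b8/s0 VC-HIT; vc=[10,14]
#9 0x46→b8/s0 L1-HIT; vc=[10,14]
#10 0x47→b8/s0 L1-HIT; vc=[10,14]
#11 0x71→b14/s0 VC-HIT; vc=[10,8]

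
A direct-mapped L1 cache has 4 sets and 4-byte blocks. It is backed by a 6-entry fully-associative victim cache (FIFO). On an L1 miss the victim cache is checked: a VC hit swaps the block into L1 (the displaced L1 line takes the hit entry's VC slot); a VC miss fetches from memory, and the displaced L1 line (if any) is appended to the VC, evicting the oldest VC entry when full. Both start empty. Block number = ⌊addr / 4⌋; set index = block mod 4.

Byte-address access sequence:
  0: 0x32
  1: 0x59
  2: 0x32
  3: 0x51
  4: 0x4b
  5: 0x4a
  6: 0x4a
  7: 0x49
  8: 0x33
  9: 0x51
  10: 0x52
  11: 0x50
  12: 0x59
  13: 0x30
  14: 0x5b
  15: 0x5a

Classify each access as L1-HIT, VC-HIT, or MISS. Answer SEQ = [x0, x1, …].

SEQ = [MISS, MISS, L1-HIT, MISS, MISS, L1-HIT, L1-HIT, L1-HIT, VC-HIT, VC-HIT, L1-HIT, L1-HIT, VC-HIT, VC-HIT, L1-HIT, L1-HIT]

  [0] addr=0x32 blk=12 s=0: MISS | VC []
  [1] addr=0x59 blk=22 s=2: MISS | VC []
  [2] addr=0x32 blk=12 s=0: L1-HIT | VC []
  [3] addr=0x51 blk=20 s=0: MISS | VC [12]
  [4] addr=0x4b blk=18 s=2: MISS | VC [12, 22]
  [5] addr=0x4a blk=18 s=2: L1-HIT | VC [12, 22]
  [6] addr=0x4a blk=18 s=2: L1-HIT | VC [12, 22]
  [7] addr=0x49 blk=18 s=2: L1-HIT | VC [12, 22]
  [8] addr=0x33 blk=12 s=0: VC-HIT | VC [20, 22]
  [9] addr=0x51 blk=20 s=0: VC-HIT | VC [12, 22]
  [10] addr=0x52 blk=20 s=0: L1-HIT | VC [12, 22]
  [11] addr=0x50 blk=20 s=0: L1-HIT | VC [12, 22]
  [12] addr=0x59 blk=22 s=2: VC-HIT | VC [12, 18]
  [13] addr=0x30 blk=12 s=0: VC-HIT | VC [20, 18]
  [14] addr=0x5b blk=22 s=2: L1-HIT | VC [20, 18]
  [15] addr=0x5a blk=22 s=2: L1-HIT | VC [20, 18]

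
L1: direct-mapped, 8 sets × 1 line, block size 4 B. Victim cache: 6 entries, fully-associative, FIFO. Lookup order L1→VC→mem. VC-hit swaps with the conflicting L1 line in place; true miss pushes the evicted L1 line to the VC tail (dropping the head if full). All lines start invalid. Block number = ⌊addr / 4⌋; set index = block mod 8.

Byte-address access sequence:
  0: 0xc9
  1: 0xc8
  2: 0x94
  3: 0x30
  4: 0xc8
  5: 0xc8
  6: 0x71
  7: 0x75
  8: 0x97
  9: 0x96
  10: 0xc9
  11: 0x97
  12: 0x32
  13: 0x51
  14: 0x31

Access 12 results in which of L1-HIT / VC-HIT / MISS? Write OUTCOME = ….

OUTCOME = VC-HIT

  [0] addr=0xc9 blk=50 s=2: MISS | VC []
  [1] addr=0xc8 blk=50 s=2: L1-HIT | VC []
  [2] addr=0x94 blk=37 s=5: MISS | VC []
  [3] addr=0x30 blk=12 s=4: MISS | VC []
  [4] addr=0xc8 blk=50 s=2: L1-HIT | VC []
  [5] addr=0xc8 blk=50 s=2: L1-HIT | VC []
  [6] addr=0x71 blk=28 s=4: MISS | VC [12]
  [7] addr=0x75 blk=29 s=5: MISS | VC [12, 37]
  [8] addr=0x97 blk=37 s=5: VC-HIT | VC [12, 29]
  [9] addr=0x96 blk=37 s=5: L1-HIT | VC [12, 29]
  [10] addr=0xc9 blk=50 s=2: L1-HIT | VC [12, 29]
  [11] addr=0x97 blk=37 s=5: L1-HIT | VC [12, 29]
  [12] addr=0x32 blk=12 s=4: VC-HIT | VC [28, 29]
  [13] addr=0x51 blk=20 s=4: MISS | VC [28, 29, 12]
  [14] addr=0x31 blk=12 s=4: VC-HIT | VC [28, 29, 20]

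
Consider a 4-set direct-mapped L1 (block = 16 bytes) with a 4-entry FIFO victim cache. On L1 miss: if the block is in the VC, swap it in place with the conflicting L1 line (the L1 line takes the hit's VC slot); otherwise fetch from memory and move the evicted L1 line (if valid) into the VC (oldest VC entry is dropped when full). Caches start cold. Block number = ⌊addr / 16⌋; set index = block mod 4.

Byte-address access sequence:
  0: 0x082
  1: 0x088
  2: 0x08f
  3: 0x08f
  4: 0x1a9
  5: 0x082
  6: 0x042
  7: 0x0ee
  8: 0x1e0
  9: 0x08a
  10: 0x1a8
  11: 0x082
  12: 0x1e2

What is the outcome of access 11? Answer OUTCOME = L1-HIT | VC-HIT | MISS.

0: 0x82 (blk 8, set 0) → MISS  vc=[]
1: 0x88 (blk 8, set 0) → L1-HIT  vc=[]
2: 0x8f (blk 8, set 0) → L1-HIT  vc=[]
3: 0x8f (blk 8, set 0) → L1-HIT  vc=[]
4: 0x1a9 (blk 26, set 2) → MISS  vc=[]
5: 0x82 (blk 8, set 0) → L1-HIT  vc=[]
6: 0x42 (blk 4, set 0) → MISS  vc=[8]
7: 0xee (blk 14, set 2) → MISS  vc=[8, 26]
8: 0x1e0 (blk 30, set 2) → MISS  vc=[8, 26, 14]
9: 0x8a (blk 8, set 0) → VC-HIT  vc=[4, 26, 14]
10: 0x1a8 (blk 26, set 2) → VC-HIT  vc=[4, 30, 14]
11: 0x82 (blk 8, set 0) → L1-HIT  vc=[4, 30, 14]
12: 0x1e2 (blk 30, set 2) → VC-HIT  vc=[4, 26, 14]

OUTCOME = L1-HIT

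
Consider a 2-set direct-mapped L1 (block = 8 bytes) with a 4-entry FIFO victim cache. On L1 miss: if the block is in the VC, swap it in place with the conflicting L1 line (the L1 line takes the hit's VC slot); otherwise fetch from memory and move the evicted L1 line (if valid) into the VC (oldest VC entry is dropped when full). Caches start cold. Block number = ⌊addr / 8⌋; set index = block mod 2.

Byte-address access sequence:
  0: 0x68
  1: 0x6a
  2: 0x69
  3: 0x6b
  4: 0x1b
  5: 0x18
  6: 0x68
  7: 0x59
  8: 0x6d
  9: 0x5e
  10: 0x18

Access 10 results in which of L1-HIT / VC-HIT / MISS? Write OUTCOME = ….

OUTCOME = VC-HIT

  [0] addr=0x68 blk=13 s=1: MISS | VC []
  [1] addr=0x6a blk=13 s=1: L1-HIT | VC []
  [2] addr=0x69 blk=13 s=1: L1-HIT | VC []
  [3] addr=0x6b blk=13 s=1: L1-HIT | VC []
  [4] addr=0x1b blk=3 s=1: MISS | VC [13]
  [5] addr=0x18 blk=3 s=1: L1-HIT | VC [13]
  [6] addr=0x68 blk=13 s=1: VC-HIT | VC [3]
  [7] addr=0x59 blk=11 s=1: MISS | VC [3, 13]
  [8] addr=0x6d blk=13 s=1: VC-HIT | VC [3, 11]
  [9] addr=0x5e blk=11 s=1: VC-HIT | VC [3, 13]
  [10] addr=0x18 blk=3 s=1: VC-HIT | VC [11, 13]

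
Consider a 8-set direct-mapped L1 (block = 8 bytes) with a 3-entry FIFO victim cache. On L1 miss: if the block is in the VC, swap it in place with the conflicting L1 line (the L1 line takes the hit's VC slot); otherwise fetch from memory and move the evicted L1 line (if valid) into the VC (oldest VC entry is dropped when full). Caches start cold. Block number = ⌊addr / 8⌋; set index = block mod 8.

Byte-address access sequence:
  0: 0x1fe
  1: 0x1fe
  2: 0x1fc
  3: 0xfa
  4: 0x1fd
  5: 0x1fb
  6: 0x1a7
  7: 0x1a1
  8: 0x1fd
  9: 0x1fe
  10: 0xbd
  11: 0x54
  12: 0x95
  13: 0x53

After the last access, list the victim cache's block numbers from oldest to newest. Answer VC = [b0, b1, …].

VC = [31, 63, 18]

0: 0x1fe (blk 63, set 7) → MISS  vc=[]
1: 0x1fe (blk 63, set 7) → L1-HIT  vc=[]
2: 0x1fc (blk 63, set 7) → L1-HIT  vc=[]
3: 0xfa (blk 31, set 7) → MISS  vc=[63]
4: 0x1fd (blk 63, set 7) → VC-HIT  vc=[31]
5: 0x1fb (blk 63, set 7) → L1-HIT  vc=[31]
6: 0x1a7 (blk 52, set 4) → MISS  vc=[31]
7: 0x1a1 (blk 52, set 4) → L1-HIT  vc=[31]
8: 0x1fd (blk 63, set 7) → L1-HIT  vc=[31]
9: 0x1fe (blk 63, set 7) → L1-HIT  vc=[31]
10: 0xbd (blk 23, set 7) → MISS  vc=[31, 63]
11: 0x54 (blk 10, set 2) → MISS  vc=[31, 63]
12: 0x95 (blk 18, set 2) → MISS  vc=[31, 63, 10]
13: 0x53 (blk 10, set 2) → VC-HIT  vc=[31, 63, 18]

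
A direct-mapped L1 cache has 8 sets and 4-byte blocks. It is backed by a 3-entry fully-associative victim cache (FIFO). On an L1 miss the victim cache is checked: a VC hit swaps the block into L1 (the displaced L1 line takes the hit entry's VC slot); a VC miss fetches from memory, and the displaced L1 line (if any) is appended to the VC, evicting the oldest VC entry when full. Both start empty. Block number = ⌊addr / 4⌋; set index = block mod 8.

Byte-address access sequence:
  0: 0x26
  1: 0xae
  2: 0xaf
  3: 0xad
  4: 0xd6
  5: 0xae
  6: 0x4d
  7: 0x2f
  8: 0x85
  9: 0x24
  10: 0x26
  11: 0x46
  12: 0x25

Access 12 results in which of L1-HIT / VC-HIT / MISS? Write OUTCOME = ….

0: 0x26 (blk 9, set 1) → MISS  vc=[]
1: 0xae (blk 43, set 3) → MISS  vc=[]
2: 0xaf (blk 43, set 3) → L1-HIT  vc=[]
3: 0xad (blk 43, set 3) → L1-HIT  vc=[]
4: 0xd6 (blk 53, set 5) → MISS  vc=[]
5: 0xae (blk 43, set 3) → L1-HIT  vc=[]
6: 0x4d (blk 19, set 3) → MISS  vc=[43]
7: 0x2f (blk 11, set 3) → MISS  vc=[43, 19]
8: 0x85 (blk 33, set 1) → MISS  vc=[43, 19, 9]
9: 0x24 (blk 9, set 1) → VC-HIT  vc=[43, 19, 33]
10: 0x26 (blk 9, set 1) → L1-HIT  vc=[43, 19, 33]
11: 0x46 (blk 17, set 1) → MISS  vc=[19, 33, 9]
12: 0x25 (blk 9, set 1) → VC-HIT  vc=[19, 33, 17]

OUTCOME = VC-HIT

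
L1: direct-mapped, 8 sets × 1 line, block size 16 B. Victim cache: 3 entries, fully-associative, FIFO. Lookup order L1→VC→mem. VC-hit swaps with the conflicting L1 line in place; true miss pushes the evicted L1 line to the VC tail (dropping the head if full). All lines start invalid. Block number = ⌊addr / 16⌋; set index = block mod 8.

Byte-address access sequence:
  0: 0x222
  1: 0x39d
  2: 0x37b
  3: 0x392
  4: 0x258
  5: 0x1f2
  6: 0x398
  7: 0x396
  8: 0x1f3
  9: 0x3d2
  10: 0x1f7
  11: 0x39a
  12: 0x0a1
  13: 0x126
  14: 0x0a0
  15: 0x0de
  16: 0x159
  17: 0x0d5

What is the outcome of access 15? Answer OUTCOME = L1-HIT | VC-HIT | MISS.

  [0] addr=0x222 blk=34 s=2: MISS | VC []
  [1] addr=0x39d blk=57 s=1: MISS | VC []
  [2] addr=0x37b blk=55 s=7: MISS | VC []
  [3] addr=0x392 blk=57 s=1: L1-HIT | VC []
  [4] addr=0x258 blk=37 s=5: MISS | VC []
  [5] addr=0x1f2 blk=31 s=7: MISS | VC [55]
  [6] addr=0x398 blk=57 s=1: L1-HIT | VC [55]
  [7] addr=0x396 blk=57 s=1: L1-HIT | VC [55]
  [8] addr=0x1f3 blk=31 s=7: L1-HIT | VC [55]
  [9] addr=0x3d2 blk=61 s=5: MISS | VC [55, 37]
  [10] addr=0x1f7 blk=31 s=7: L1-HIT | VC [55, 37]
  [11] addr=0x39a blk=57 s=1: L1-HIT | VC [55, 37]
  [12] addr=0xa1 blk=10 s=2: MISS | VC [55, 37, 34]
  [13] addr=0x126 blk=18 s=2: MISS | VC [37, 34, 10]
  [14] addr=0xa0 blk=10 s=2: VC-HIT | VC [37, 34, 18]
  [15] addr=0xde blk=13 s=5: MISS | VC [34, 18, 61]
  [16] addr=0x159 blk=21 s=5: MISS | VC [18, 61, 13]
  [17] addr=0xd5 blk=13 s=5: VC-HIT | VC [18, 61, 21]

OUTCOME = MISS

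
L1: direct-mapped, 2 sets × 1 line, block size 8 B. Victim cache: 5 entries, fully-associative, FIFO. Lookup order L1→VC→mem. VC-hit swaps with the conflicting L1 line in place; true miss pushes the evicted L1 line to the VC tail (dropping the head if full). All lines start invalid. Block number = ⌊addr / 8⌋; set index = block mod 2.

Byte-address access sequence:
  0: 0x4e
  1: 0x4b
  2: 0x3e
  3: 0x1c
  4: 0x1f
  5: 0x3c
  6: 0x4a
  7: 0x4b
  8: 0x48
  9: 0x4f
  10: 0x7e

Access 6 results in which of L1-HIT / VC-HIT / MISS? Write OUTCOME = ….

0: 0x4e (blk 9, set 1) → MISS  vc=[]
1: 0x4b (blk 9, set 1) → L1-HIT  vc=[]
2: 0x3e (blk 7, set 1) → MISS  vc=[9]
3: 0x1c (blk 3, set 1) → MISS  vc=[9, 7]
4: 0x1f (blk 3, set 1) → L1-HIT  vc=[9, 7]
5: 0x3c (blk 7, set 1) → VC-HIT  vc=[9, 3]
6: 0x4a (blk 9, set 1) → VC-HIT  vc=[7, 3]
7: 0x4b (blk 9, set 1) → L1-HIT  vc=[7, 3]
8: 0x48 (blk 9, set 1) → L1-HIT  vc=[7, 3]
9: 0x4f (blk 9, set 1) → L1-HIT  vc=[7, 3]
10: 0x7e (blk 15, set 1) → MISS  vc=[7, 3, 9]

OUTCOME = VC-HIT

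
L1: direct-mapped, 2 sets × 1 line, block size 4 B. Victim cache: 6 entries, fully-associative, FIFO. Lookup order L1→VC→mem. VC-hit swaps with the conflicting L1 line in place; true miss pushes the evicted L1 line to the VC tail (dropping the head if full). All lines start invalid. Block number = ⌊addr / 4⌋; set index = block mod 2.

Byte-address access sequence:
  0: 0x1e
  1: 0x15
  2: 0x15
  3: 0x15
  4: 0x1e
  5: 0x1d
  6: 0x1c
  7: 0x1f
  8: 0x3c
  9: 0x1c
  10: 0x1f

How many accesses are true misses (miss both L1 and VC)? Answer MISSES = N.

0: 0x1e (blk 7, set 1) → MISS  vc=[]
1: 0x15 (blk 5, set 1) → MISS  vc=[7]
2: 0x15 (blk 5, set 1) → L1-HIT  vc=[7]
3: 0x15 (blk 5, set 1) → L1-HIT  vc=[7]
4: 0x1e (blk 7, set 1) → VC-HIT  vc=[5]
5: 0x1d (blk 7, set 1) → L1-HIT  vc=[5]
6: 0x1c (blk 7, set 1) → L1-HIT  vc=[5]
7: 0x1f (blk 7, set 1) → L1-HIT  vc=[5]
8: 0x3c (blk 15, set 1) → MISS  vc=[5, 7]
9: 0x1c (blk 7, set 1) → VC-HIT  vc=[5, 15]
10: 0x1f (blk 7, set 1) → L1-HIT  vc=[5, 15]

MISSES = 3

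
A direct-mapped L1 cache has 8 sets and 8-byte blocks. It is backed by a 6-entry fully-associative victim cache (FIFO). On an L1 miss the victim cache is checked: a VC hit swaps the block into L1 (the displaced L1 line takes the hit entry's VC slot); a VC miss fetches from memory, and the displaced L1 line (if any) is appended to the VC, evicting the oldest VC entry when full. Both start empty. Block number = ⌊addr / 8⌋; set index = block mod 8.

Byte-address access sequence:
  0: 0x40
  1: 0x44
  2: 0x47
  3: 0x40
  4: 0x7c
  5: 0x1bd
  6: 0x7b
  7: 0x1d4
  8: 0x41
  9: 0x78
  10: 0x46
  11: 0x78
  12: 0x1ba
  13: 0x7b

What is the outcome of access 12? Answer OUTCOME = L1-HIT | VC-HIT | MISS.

  [0] addr=0x40 blk=8 s=0: MISS | VC []
  [1] addr=0x44 blk=8 s=0: L1-HIT | VC []
  [2] addr=0x47 blk=8 s=0: L1-HIT | VC []
  [3] addr=0x40 blk=8 s=0: L1-HIT | VC []
  [4] addr=0x7c blk=15 s=7: MISS | VC []
  [5] addr=0x1bd blk=55 s=7: MISS | VC [15]
  [6] addr=0x7b blk=15 s=7: VC-HIT | VC [55]
  [7] addr=0x1d4 blk=58 s=2: MISS | VC [55]
  [8] addr=0x41 blk=8 s=0: L1-HIT | VC [55]
  [9] addr=0x78 blk=15 s=7: L1-HIT | VC [55]
  [10] addr=0x46 blk=8 s=0: L1-HIT | VC [55]
  [11] addr=0x78 blk=15 s=7: L1-HIT | VC [55]
  [12] addr=0x1ba blk=55 s=7: VC-HIT | VC [15]
  [13] addr=0x7b blk=15 s=7: VC-HIT | VC [55]

OUTCOME = VC-HIT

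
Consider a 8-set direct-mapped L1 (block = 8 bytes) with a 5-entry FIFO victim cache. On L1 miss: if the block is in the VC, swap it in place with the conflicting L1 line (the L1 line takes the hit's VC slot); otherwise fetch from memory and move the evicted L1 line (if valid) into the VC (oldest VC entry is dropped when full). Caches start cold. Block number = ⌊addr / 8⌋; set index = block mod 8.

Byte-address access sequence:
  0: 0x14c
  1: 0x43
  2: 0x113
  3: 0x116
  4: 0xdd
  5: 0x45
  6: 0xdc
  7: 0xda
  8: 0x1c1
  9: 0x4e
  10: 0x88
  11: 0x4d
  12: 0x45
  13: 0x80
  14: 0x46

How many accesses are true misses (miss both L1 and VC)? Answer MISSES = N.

MISSES = 8

0: 0x14c (blk 41, set 1) → MISS  vc=[]
1: 0x43 (blk 8, set 0) → MISS  vc=[]
2: 0x113 (blk 34, set 2) → MISS  vc=[]
3: 0x116 (blk 34, set 2) → L1-HIT  vc=[]
4: 0xdd (blk 27, set 3) → MISS  vc=[]
5: 0x45 (blk 8, set 0) → L1-HIT  vc=[]
6: 0xdc (blk 27, set 3) → L1-HIT  vc=[]
7: 0xda (blk 27, set 3) → L1-HIT  vc=[]
8: 0x1c1 (blk 56, set 0) → MISS  vc=[8]
9: 0x4e (blk 9, set 1) → MISS  vc=[8, 41]
10: 0x88 (blk 17, set 1) → MISS  vc=[8, 41, 9]
11: 0x4d (blk 9, set 1) → VC-HIT  vc=[8, 41, 17]
12: 0x45 (blk 8, set 0) → VC-HIT  vc=[56, 41, 17]
13: 0x80 (blk 16, set 0) → MISS  vc=[56, 41, 17, 8]
14: 0x46 (blk 8, set 0) → VC-HIT  vc=[56, 41, 17, 16]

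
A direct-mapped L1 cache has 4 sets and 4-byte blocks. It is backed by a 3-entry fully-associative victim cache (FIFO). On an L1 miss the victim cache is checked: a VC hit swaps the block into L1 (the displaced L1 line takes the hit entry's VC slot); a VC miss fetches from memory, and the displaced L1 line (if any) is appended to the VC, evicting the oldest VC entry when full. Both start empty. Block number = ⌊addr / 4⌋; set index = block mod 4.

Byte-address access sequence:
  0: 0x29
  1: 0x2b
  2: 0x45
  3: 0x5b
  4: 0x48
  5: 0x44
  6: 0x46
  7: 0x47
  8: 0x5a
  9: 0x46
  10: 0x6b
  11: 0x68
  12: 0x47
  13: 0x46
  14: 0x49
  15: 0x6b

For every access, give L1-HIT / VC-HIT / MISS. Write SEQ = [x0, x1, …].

SEQ = [MISS, L1-HIT, MISS, MISS, MISS, L1-HIT, L1-HIT, L1-HIT, VC-HIT, L1-HIT, MISS, L1-HIT, L1-HIT, L1-HIT, VC-HIT, VC-HIT]

  [0] addr=0x29 blk=10 s=2: MISS | VC []
  [1] addr=0x2b blk=10 s=2: L1-HIT | VC []
  [2] addr=0x45 blk=17 s=1: MISS | VC []
  [3] addr=0x5b blk=22 s=2: MISS | VC [10]
  [4] addr=0x48 blk=18 s=2: MISS | VC [10, 22]
  [5] addr=0x44 blk=17 s=1: L1-HIT | VC [10, 22]
  [6] addr=0x46 blk=17 s=1: L1-HIT | VC [10, 22]
  [7] addr=0x47 blk=17 s=1: L1-HIT | VC [10, 22]
  [8] addr=0x5a blk=22 s=2: VC-HIT | VC [10, 18]
  [9] addr=0x46 blk=17 s=1: L1-HIT | VC [10, 18]
  [10] addr=0x6b blk=26 s=2: MISS | VC [10, 18, 22]
  [11] addr=0x68 blk=26 s=2: L1-HIT | VC [10, 18, 22]
  [12] addr=0x47 blk=17 s=1: L1-HIT | VC [10, 18, 22]
  [13] addr=0x46 blk=17 s=1: L1-HIT | VC [10, 18, 22]
  [14] addr=0x49 blk=18 s=2: VC-HIT | VC [10, 26, 22]
  [15] addr=0x6b blk=26 s=2: VC-HIT | VC [10, 18, 22]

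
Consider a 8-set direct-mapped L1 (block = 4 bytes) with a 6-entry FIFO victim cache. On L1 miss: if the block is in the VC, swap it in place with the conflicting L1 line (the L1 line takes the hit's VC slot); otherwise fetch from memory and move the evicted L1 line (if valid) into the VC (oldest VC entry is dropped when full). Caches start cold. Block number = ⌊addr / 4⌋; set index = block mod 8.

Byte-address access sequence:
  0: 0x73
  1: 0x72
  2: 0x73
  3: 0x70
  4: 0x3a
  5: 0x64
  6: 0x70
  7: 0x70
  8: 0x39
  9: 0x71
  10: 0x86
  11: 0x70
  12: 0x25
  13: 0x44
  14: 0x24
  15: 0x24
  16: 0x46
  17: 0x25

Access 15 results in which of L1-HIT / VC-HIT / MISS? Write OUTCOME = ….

OUTCOME = L1-HIT

0: 0x73 (blk 28, set 4) → MISS  vc=[]
1: 0x72 (blk 28, set 4) → L1-HIT  vc=[]
2: 0x73 (blk 28, set 4) → L1-HIT  vc=[]
3: 0x70 (blk 28, set 4) → L1-HIT  vc=[]
4: 0x3a (blk 14, set 6) → MISS  vc=[]
5: 0x64 (blk 25, set 1) → MISS  vc=[]
6: 0x70 (blk 28, set 4) → L1-HIT  vc=[]
7: 0x70 (blk 28, set 4) → L1-HIT  vc=[]
8: 0x39 (blk 14, set 6) → L1-HIT  vc=[]
9: 0x71 (blk 28, set 4) → L1-HIT  vc=[]
10: 0x86 (blk 33, set 1) → MISS  vc=[25]
11: 0x70 (blk 28, set 4) → L1-HIT  vc=[25]
12: 0x25 (blk 9, set 1) → MISS  vc=[25, 33]
13: 0x44 (blk 17, set 1) → MISS  vc=[25, 33, 9]
14: 0x24 (blk 9, set 1) → VC-HIT  vc=[25, 33, 17]
15: 0x24 (blk 9, set 1) → L1-HIT  vc=[25, 33, 17]
16: 0x46 (blk 17, set 1) → VC-HIT  vc=[25, 33, 9]
17: 0x25 (blk 9, set 1) → VC-HIT  vc=[25, 33, 17]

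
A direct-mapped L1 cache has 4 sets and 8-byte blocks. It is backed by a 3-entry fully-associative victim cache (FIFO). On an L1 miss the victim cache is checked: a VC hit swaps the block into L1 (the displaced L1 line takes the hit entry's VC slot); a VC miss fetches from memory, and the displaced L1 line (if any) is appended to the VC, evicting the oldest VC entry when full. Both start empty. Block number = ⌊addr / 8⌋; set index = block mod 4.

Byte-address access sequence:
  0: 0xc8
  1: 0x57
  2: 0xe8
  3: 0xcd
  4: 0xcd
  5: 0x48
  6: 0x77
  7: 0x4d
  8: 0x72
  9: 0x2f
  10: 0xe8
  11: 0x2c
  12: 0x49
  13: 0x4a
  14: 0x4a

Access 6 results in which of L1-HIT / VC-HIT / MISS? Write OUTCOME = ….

0: 0xc8 (blk 25, set 1) → MISS  vc=[]
1: 0x57 (blk 10, set 2) → MISS  vc=[]
2: 0xe8 (blk 29, set 1) → MISS  vc=[25]
3: 0xcd (blk 25, set 1) → VC-HIT  vc=[29]
4: 0xcd (blk 25, set 1) → L1-HIT  vc=[29]
5: 0x48 (blk 9, set 1) → MISS  vc=[29, 25]
6: 0x77 (blk 14, set 2) → MISS  vc=[29, 25, 10]
7: 0x4d (blk 9, set 1) → L1-HIT  vc=[29, 25, 10]
8: 0x72 (blk 14, set 2) → L1-HIT  vc=[29, 25, 10]
9: 0x2f (blk 5, set 1) → MISS  vc=[25, 10, 9]
10: 0xe8 (blk 29, set 1) → MISS  vc=[10, 9, 5]
11: 0x2c (blk 5, set 1) → VC-HIT  vc=[10, 9, 29]
12: 0x49 (blk 9, set 1) → VC-HIT  vc=[10, 5, 29]
13: 0x4a (blk 9, set 1) → L1-HIT  vc=[10, 5, 29]
14: 0x4a (blk 9, set 1) → L1-HIT  vc=[10, 5, 29]

OUTCOME = MISS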